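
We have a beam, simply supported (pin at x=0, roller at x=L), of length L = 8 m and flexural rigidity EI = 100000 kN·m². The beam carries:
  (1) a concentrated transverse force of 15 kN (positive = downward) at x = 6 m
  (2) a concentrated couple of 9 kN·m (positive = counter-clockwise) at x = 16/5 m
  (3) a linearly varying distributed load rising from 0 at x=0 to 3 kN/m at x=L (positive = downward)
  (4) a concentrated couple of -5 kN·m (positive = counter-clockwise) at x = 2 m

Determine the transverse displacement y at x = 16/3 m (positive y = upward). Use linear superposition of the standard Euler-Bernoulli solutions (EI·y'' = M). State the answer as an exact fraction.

y(16/3) = -535231/303750000 m

Load 1 — point force P=15 kN at a=6 m (b=L-a=2):
  y_1 = -Pbx(L²-b²-x²)/(6LEI)  [x≤a] = -15·2·(16/3)·(8²-2²-(16/3)²)/(6·8·100000) = -71/67500 m
Load 2 — applied couple M₀=9 kN·m at a=16/5 m (b=L-a=24/5):
  y_2 = (M₀x³/(6L)-M₀(x-a)²/2+C₁x)/EI  [x>a] with C₁=M₀(3b²-L²)/(6L)=24/25 = (9·(16/3)³/(6·8)-9·((16/3)-(16/5))²/2+(24/25)·(16/3))/100000 = 92/703125 m
Load 3 — triangular load w₀=3 kN/m (0→w₀ over full span):
  y_3 = -w₀x(7L⁴-10L²x²+3x⁴)/(360LEI) = -3·(16/3)·(7·8⁴-10·8²·(16/3)²+3·(16/3)⁴)/(360·8·100000) = -544/759375 m
Load 4 — applied couple M₀=-5 kN·m at a=2 m (b=L-a=6):
  y_4 = (M₀x³/(6L)-M₀(x-a)²/2+C₁x)/EI  [x>a] with C₁=M₀(3b²-L²)/(6L)=-55/12 = ((-5)·(16/3)³/(6·8)-(-5)·((16/3)-2)²/2+(-55/12)·(16/3))/100000 = -101/810000 m
Superposition: y = Σ y_i = -535231/303750000 m ≈ -0.001762 m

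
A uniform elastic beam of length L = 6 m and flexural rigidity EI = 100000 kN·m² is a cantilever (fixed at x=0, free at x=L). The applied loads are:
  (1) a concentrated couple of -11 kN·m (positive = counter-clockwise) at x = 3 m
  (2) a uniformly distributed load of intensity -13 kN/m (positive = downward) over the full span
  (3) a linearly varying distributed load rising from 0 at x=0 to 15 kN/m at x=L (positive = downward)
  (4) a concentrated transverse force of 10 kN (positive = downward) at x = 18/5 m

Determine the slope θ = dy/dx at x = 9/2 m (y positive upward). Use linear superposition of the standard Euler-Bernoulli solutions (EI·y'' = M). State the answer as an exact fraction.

θ(9/2) = -43779/128000000 rad

Load 1 — applied couple M₀=-11 kN·m at a=3 m (b=L-a=3):
  θ_1 = M₀a/EI  [x>a] = (-11)·3/100000 = -33/100000 rad
Load 2 — uniform load w=-13 kN/m over full span:
  θ_2 = -wx(x²-3Lx+3L²)/(6EI) = -(-13)·(9/2)·((9/2)²-3·6·(9/2)+3·6²)/(6·100000) = 7371/1600000 rad
Load 3 — triangular load w₀=15 kN/m (0→w₀ over full span):
  θ_3 = (w₀Lx²/4-w₀L²x/3-w₀x⁴/(24L))/EI = (15·6·(9/2)²/4-15·6²·(9/2)/3-15·(9/2)⁴/(24·6))/100000 = -20331/5120000 rad
Load 4 — point force P=10 kN at a=18/5 m (b=L-a=12/5):
  θ_4 = -Pa²/(2EI)  [x>a] = -10·(18/5)²/(2·100000) = -81/125000 rad
Superposition: θ = Σ θ_i = -43779/128000000 rad ≈ -0.000342 rad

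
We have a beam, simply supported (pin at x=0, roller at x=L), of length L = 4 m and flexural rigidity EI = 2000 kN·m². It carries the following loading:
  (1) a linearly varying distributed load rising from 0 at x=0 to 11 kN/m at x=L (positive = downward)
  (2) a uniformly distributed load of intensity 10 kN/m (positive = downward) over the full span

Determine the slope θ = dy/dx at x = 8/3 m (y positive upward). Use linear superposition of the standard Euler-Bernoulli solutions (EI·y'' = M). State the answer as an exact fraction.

θ(8/3) = 2951/303750 rad

Load 1 — triangular load w₀=11 kN/m (0→w₀ over full span):
  θ_1 = -w₀(7L⁴-30L²x²+15x⁴)/(360LEI) = -11·(7·4⁴-30·4²·(8/3)²+15·(8/3)⁴)/(360·4·2000) = 1001/303750 rad
Load 2 — uniform load w=10 kN/m over full span:
  θ_2 = -w(L³-6Lx²+4x³)/(24EI) = -10·(4³-6·4·(8/3)²+4·(8/3)³)/(24·2000) = 13/2025 rad
Superposition: θ = Σ θ_i = 2951/303750 rad ≈ 0.009715 rad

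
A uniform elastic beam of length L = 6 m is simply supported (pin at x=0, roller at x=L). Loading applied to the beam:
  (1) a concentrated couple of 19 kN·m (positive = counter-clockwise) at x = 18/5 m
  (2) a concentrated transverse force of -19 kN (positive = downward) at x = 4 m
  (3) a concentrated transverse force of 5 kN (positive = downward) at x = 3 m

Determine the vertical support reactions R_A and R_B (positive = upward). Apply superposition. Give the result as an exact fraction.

R_A = -2/3 kN, R_B = -40/3 kN

Load 1 — applied couple M₀=19 kN·m at a=18/5 m (b=L-a=12/5):
  R_A = M₀/L = 19/6 kN
  R_B = -M₀/L = -19/6 kN
Load 2 — point force P=-19 kN at a=4 m (b=L-a=2):
  R_A = Pb/L = (-19)·2/6 = -19/3 kN
  R_B = Pa/L = (-19)·4/6 = -38/3 kN
Load 3 — point force P=5 kN at a=3 m (b=L-a=3):
  R_A = Pb/L = 5·3/6 = 5/2 kN
  R_B = Pa/L = 5·3/6 = 5/2 kN
Superposition: R_A = -2/3 kN, R_B = -40/3 kN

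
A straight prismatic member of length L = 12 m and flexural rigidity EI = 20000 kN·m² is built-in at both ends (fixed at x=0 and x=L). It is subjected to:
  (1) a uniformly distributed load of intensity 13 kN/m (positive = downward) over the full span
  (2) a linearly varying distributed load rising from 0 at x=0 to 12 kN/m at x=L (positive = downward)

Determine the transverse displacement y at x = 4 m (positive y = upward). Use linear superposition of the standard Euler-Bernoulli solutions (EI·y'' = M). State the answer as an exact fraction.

Load 1 — uniform load w=13 kN/m over full span:
  y_1 = -wx²(L-x)²/(24EI) = -13·4²·(12-4)²/(24·20000) = -52/1875 m
Load 2 — triangular load w₀=12 kN/m (0→w₀ over full span):
  y_2 = -w₀x²(L-x)²(x+2L)/(120LEI) = -12·4²·(12-4)²·(4+2·12)/(120·12·20000) = -112/9375 m
Superposition: y = Σ y_i = -124/3125 m ≈ -0.039680 m

y(4) = -124/3125 m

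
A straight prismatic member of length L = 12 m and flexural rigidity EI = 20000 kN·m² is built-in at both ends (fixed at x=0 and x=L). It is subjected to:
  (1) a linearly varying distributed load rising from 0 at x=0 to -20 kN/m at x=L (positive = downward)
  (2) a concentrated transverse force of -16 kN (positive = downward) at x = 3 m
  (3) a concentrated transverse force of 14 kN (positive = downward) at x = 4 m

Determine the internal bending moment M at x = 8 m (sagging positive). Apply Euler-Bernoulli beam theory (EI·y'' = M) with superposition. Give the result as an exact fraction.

M(8) = -1315/27 kN·m

Load 1 — triangular load w₀=-20 kN/m (0→w₀ over full span):
  M_1 = 3w₀Lx/20 - w₀L²/30 - w₀x³/(6L) = 3·(-20)·12·8/20 - (-20)·12²/30 - (-20)·8³/(6·12) = -448/9 kN·m
Load 2 — point force P=-16 kN at a=3 m (b=L-a=9):
  M_2 = Pa²(a+3b)(L-x)/L³ - Pa²b/L²  [x>a] = (-16)·3²·(3+3·9)·(12-8)/12³ - (-16)·3²·9/12² = -1 kN·m
Load 3 — point force P=14 kN at a=4 m (b=L-a=8):
  M_3 = Pa²(a+3b)(L-x)/L³ - Pa²b/L²  [x>a] = 14·4²·(4+3·8)·(12-8)/12³ - 14·4²·8/12² = 56/27 kN·m
Superposition: M = Σ M_i = -1315/27 kN·m ≈ -48.703704 kN·m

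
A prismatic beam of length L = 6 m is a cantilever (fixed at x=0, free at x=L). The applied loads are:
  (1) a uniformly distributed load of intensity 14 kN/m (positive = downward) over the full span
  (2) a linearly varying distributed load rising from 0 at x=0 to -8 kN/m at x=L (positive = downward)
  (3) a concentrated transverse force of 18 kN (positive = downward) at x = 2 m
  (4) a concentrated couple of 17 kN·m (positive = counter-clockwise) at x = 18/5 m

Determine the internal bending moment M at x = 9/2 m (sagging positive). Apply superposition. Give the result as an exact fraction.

M(9/2) = -15/2 kN·m

Load 1 — uniform load w=14 kN/m over full span:
  M_1 = -w(L-x)²/2 = -14·(6-(9/2))²/2 = -63/4 kN·m
Load 2 — triangular load w₀=-8 kN/m (0→w₀ over full span):
  M_2 = w₀Lx/2 - w₀L²/3 - w₀x³/(6L) = (-8)·6·(9/2)/2 - (-8)·6²/3 - (-8)·(9/2)³/(6·6) = 33/4 kN·m
Load 3 — point force P=18 kN at a=2 m (b=L-a=4):
  M_3 = 0  [x>a] = 0 kN·m
Load 4 — applied couple M₀=17 kN·m at a=18/5 m (b=L-a=12/5):
  M_4 = 0  [x>a] = 0 kN·m
Superposition: M = Σ M_i = -15/2 kN·m ≈ -7.500000 kN·m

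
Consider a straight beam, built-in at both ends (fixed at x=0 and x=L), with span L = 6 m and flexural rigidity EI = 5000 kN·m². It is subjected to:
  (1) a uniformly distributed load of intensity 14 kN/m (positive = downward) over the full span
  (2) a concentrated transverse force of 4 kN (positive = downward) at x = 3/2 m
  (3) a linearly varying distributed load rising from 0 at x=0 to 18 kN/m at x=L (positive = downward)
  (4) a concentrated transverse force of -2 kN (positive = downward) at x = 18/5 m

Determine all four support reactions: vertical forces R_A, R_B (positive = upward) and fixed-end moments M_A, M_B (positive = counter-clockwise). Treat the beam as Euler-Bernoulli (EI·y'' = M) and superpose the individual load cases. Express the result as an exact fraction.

Load 1 — uniform load w=14 kN/m over full span:
  R_A = wL/2 = 14·6/2 = 42 kN
  M_A = wL²/12 = 14·6²/12 = 42 kN·m
  R_B = wL/2 = 14·6/2 = 42 kN
  M_B = -wL²/12 = -14·6²/12 = -42 kN·m
Load 2 — point force P=4 kN at a=3/2 m (b=L-a=9/2):
  R_A = Pb²(3a+b)/L³ = 4·(9/2)²·(3·(3/2)+(9/2))/6³ = 27/8 kN
  M_A = Pab²/L² = 4·(3/2)·(9/2)²/6² = 27/8 kN·m
  R_B = Pa²(a+3b)/L³ = 4·(3/2)²·((3/2)+3·(9/2))/6³ = 5/8 kN
  M_B = -Pa²b/L² = -4·(3/2)²·(9/2)/6² = -9/8 kN·m
Load 3 — triangular load w₀=18 kN/m (0→w₀ over full span):
  R_A = 3w₀L/20 = 3·18·6/20 = 81/5 kN
  M_A = w₀L²/30 = 18·6²/30 = 108/5 kN·m
  R_B = 7w₀L/20 = 7·18·6/20 = 189/5 kN
  M_B = -w₀L²/20 = -18·6²/20 = -162/5 kN·m
Load 4 — point force P=-2 kN at a=18/5 m (b=L-a=12/5):
  R_A = Pb²(3a+b)/L³ = (-2)·(12/5)²·(3·(18/5)+(12/5))/6³ = -88/125 kN
  M_A = Pab²/L² = (-2)·(18/5)·(12/5)²/6² = -144/125 kN·m
  R_B = Pa²(a+3b)/L³ = (-2)·(18/5)²·((18/5)+3·(12/5))/6³ = -162/125 kN
  M_B = -Pa²b/L² = -(-2)·(18/5)²·(12/5)/6² = 216/125 kN·m
Superposition: R_A = 60871/1000 kN, M_A = 65823/1000 kN·m, R_B = 79129/1000 kN, M_B = -73797/1000 kN·m

R_A = 60871/1000 kN, M_A = 65823/1000 kN·m, R_B = 79129/1000 kN, M_B = -73797/1000 kN·m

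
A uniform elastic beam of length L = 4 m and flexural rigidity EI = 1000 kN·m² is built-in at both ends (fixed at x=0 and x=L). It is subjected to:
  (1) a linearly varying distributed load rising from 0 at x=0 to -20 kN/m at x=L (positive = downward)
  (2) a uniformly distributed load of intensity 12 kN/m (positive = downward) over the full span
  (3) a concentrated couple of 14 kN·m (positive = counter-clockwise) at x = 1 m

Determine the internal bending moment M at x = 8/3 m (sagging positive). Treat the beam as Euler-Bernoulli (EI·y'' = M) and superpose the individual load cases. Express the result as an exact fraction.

Load 1 — triangular load w₀=-20 kN/m (0→w₀ over full span):
  M_1 = 3w₀Lx/20 - w₀L²/30 - w₀x³/(6L) = 3·(-20)·4·(8/3)/20 - (-20)·4²/30 - (-20)·(8/3)³/(6·4) = -448/81 kN·m
Load 2 — uniform load w=12 kN/m over full span:
  M_2 = wLx/2 - wL²/12 - wx²/2 = 12·4·(8/3)/2 - 12·4²/12 - 12·(8/3)²/2 = 16/3 kN·m
Load 3 — applied couple M₀=14 kN·m at a=1 m (b=L-a=3):
  M_3 = R_Ax - M_A - M₀  [x>a] with R_A=63/16, M_A=-21/8 = (63/16)·(8/3) - (-21/8) - 14 = -7/8 kN·m
Superposition: M = Σ M_i = -695/648 kN·m ≈ -1.072531 kN·m

M(8/3) = -695/648 kN·m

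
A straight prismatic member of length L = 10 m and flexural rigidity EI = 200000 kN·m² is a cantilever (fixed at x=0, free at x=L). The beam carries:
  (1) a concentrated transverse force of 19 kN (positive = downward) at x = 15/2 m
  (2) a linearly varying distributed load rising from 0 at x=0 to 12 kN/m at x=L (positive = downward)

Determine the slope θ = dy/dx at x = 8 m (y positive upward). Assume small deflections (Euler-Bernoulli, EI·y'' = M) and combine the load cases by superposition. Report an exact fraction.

Load 1 — point force P=19 kN at a=15/2 m (b=L-a=5/2):
  θ_1 = -Pa²/(2EI)  [x>a] = -19·(15/2)²/(2·200000) = -171/64000 rad
Load 2 — triangular load w₀=12 kN/m (0→w₀ over full span):
  θ_2 = (w₀Lx²/4-w₀L²x/3-w₀x⁴/(24L))/EI = (12·10·8²/4-12·10²·8/3-12·8⁴/(24·10))/200000 = -116/15625 rad
Superposition: θ = Σ θ_i = -80767/8000000 rad ≈ -0.010096 rad

θ(8) = -80767/8000000 rad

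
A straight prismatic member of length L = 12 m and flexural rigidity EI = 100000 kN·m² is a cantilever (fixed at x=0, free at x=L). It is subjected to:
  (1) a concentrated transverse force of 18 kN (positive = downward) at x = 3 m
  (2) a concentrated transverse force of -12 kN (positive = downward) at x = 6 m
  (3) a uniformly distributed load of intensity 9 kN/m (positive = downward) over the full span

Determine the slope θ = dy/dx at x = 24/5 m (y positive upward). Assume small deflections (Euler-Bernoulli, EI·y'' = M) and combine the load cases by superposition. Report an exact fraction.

θ(24/5) = -238221/12500000 rad

Load 1 — point force P=18 kN at a=3 m (b=L-a=9):
  θ_1 = -Pa²/(2EI)  [x>a] = -18·3²/(2·100000) = -81/100000 rad
Load 2 — point force P=-12 kN at a=6 m (b=L-a=6):
  θ_2 = -Px(2a-x)/(2EI)  [x≤a] = -(-12)·(24/5)·(2·6-(24/5))/(2·100000) = 162/78125 rad
Load 3 — uniform load w=9 kN/m over full span:
  θ_3 = -wx(x²-3Lx+3L²)/(6EI) = -9·(24/5)·((24/5)²-3·12·(24/5)+3·12²)/(6·100000) = -7938/390625 rad
Superposition: θ = Σ θ_i = -238221/12500000 rad ≈ -0.019058 rad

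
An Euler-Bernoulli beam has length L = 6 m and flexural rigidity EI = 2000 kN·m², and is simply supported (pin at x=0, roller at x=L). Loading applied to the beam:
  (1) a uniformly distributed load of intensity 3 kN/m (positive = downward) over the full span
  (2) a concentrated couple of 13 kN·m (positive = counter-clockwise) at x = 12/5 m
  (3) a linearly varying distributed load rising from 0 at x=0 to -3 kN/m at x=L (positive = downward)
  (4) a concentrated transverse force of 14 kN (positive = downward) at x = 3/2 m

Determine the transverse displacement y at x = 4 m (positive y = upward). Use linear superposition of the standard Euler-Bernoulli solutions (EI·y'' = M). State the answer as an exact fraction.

y(4) = -81739/3600000 m

Load 1 — uniform load w=3 kN/m over full span:
  y_1 = -wx(L³-2Lx²+x³)/(24EI) = -3·4·(6³-2·6·4²+4³)/(24·2000) = -11/500 m
Load 2 — applied couple M₀=13 kN·m at a=12/5 m (b=L-a=18/5):
  y_2 = (M₀x³/(6L)-M₀(x-a)²/2+C₁x)/EI  [x>a] with C₁=M₀(3b²-L²)/(6L)=26/25 = (13·4³/(6·6)-13·(4-(12/5))²/2+(26/25)·4)/2000 = 299/56250 m
Load 3 — triangular load w₀=-3 kN/m (0→w₀ over full span):
  y_3 = -w₀x(7L⁴-10L²x²+3x⁴)/(360LEI) = -(-3)·4·(7·6⁴-10·6²·4²+3·4⁴)/(360·6·2000) = 17/1500 m
Load 4 — point force P=14 kN at a=3/2 m (b=L-a=9/2):
  y_4 = -Pa(L-x)(2Lx-a²-x²)/(6LEI)  [x>a] = -14·(3/2)·(6-4)·(2·6·4-(3/2)²-4²)/(6·6·2000) = -833/48000 m
Superposition: y = Σ y_i = -81739/3600000 m ≈ -0.022705 m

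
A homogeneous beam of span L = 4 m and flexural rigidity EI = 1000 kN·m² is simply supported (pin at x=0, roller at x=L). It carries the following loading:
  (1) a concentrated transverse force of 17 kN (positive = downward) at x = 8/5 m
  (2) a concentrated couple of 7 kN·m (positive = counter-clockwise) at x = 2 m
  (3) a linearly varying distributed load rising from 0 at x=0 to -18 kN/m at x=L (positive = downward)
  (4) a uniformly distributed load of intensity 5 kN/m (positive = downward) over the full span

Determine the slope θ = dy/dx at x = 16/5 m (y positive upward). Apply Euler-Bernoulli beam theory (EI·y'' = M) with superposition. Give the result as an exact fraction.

θ(16/5) = 13613/3750000 rad

Load 1 — point force P=17 kN at a=8/5 m (b=L-a=12/5):
  θ_1 = -Pa(2L²-6Lx+3x²+a²)/(6LEI)  [x>a] = -17·(8/5)·(2·4²-6·4·(16/5)+3·(16/5)²+(8/5)²)/(6·4·1000) = 204/15625 rad
Load 2 — applied couple M₀=7 kN·m at a=2 m (b=L-a=2):
  θ_2 = (M₀x²/(2L)-M₀(x-a)+C₁)/EI  [x>a] with C₁=M₀(3b²-L²)/(6L)=-7/6 = (7·(16/5)²/(2·4)-7·((16/5)-2)+(-7/6))/1000 = -91/150000 rad
Load 3 — triangular load w₀=-18 kN/m (0→w₀ over full span):
  θ_3 = -w₀(7L⁴-30L²x²+15x⁴)/(360LEI) = -(-18)·(7·4⁴-30·4²·(16/5)²+15·(16/5)⁴)/(360·4·1000) = -1514/78125 rad
Load 4 — uniform load w=5 kN/m over full span:
  θ_4 = -w(L³-6Lx²+4x³)/(24EI) = -5·(4³-6·4·(16/5)²+4·(16/5)³)/(24·1000) = 33/3125 rad
Superposition: θ = Σ θ_i = 13613/3750000 rad ≈ 0.003630 rad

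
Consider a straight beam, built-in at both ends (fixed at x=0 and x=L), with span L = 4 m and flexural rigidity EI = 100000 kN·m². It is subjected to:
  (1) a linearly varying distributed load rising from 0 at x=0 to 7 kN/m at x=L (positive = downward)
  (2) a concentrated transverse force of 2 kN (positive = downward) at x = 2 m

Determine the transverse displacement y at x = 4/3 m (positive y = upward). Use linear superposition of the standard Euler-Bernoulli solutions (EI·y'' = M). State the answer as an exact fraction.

Load 1 — triangular load w₀=7 kN/m (0→w₀ over full span):
  y_1 = -w₀x²(L-x)²(x+2L)/(120LEI) = -7·(4/3)²·(4-(4/3))²·((4/3)+2·4)/(120·4·100000) = -196/11390625 m
Load 2 — point force P=2 kN at a=2 m (b=L-a=2):
  y_2 = -Pb²x²(3aL-(3a+b)x)/(6L³EI)  [x≤a] = -2·2²·(4/3)²·(3·2·4-(3·2+2)·(4/3))/(6·4³·100000) = -1/202500 m
Superposition: y = Σ y_i = -1009/45562500 m ≈ -0.000022 m

y(4/3) = -1009/45562500 m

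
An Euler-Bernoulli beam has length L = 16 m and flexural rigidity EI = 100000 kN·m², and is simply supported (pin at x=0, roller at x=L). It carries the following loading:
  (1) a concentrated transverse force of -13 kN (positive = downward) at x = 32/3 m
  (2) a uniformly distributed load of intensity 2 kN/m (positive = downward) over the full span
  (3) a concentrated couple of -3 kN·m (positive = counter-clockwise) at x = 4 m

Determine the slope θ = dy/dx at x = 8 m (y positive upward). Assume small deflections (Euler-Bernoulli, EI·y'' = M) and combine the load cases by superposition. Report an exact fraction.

θ(8) = 4241/16200000 rad

Load 1 — point force P=-13 kN at a=32/3 m (b=L-a=16/3):
  θ_1 = -Pb(L²-b²-3x²)/(6LEI)  [x≤a] = -(-13)·(16/3)·(16²-(16/3)²-3·8²)/(6·16·100000) = 13/50625 rad
Load 2 — uniform load w=2 kN/m over full span:
  θ_2 = -w(L³-6Lx²+4x³)/(24EI) = -2·(16³-6·16·8²+4·8³)/(24·100000) = 0 rad
Load 3 — applied couple M₀=-3 kN·m at a=4 m (b=L-a=12):
  θ_3 = (M₀x²/(2L)-M₀(x-a)+C₁)/EI  [x>a] with C₁=M₀(3b²-L²)/(6L)=-11/2 = ((-3)·8²/(2·16)-(-3)·(8-4)+(-11/2))/100000 = 1/200000 rad
Superposition: θ = Σ θ_i = 4241/16200000 rad ≈ 0.000262 rad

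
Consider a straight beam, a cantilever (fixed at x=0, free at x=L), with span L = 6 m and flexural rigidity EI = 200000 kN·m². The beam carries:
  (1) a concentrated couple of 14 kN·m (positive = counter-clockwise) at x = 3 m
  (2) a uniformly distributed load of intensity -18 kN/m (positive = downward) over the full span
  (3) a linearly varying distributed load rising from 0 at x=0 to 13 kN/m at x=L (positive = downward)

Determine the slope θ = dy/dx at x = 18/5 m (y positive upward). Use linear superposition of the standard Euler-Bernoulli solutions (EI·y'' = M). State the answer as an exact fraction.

θ(18/5) = 202803/125000000 rad

Load 1 — applied couple M₀=14 kN·m at a=3 m (b=L-a=3):
  θ_1 = M₀a/EI  [x>a] = 14·3/200000 = 21/100000 rad
Load 2 — uniform load w=-18 kN/m over full span:
  θ_2 = -wx(x²-3Lx+3L²)/(6EI) = -(-18)·(18/5)·((18/5)²-3·6·(18/5)+3·6²)/(6·200000) = 9477/3125000 rad
Load 3 — triangular load w₀=13 kN/m (0→w₀ over full span):
  θ_3 = (w₀Lx²/4-w₀L²x/3-w₀x⁴/(24L))/EI = (13·6·(18/5)²/4-13·6²·(18/5)/3-13·(18/5)⁴/(24·6))/200000 = -202527/125000000 rad
Superposition: θ = Σ θ_i = 202803/125000000 rad ≈ 0.001622 rad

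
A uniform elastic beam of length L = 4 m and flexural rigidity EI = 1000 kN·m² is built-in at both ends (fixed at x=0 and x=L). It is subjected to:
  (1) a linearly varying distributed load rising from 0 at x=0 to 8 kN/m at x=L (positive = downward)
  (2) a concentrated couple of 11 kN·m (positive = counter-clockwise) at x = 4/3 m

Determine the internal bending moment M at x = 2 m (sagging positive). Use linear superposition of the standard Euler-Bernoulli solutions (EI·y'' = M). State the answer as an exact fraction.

M(2) = -1 kN·m

Load 1 — triangular load w₀=8 kN/m (0→w₀ over full span):
  M_1 = 3w₀Lx/20 - w₀L²/30 - w₀x³/(6L) = 3·8·4·2/20 - 8·4²/30 - 8·2³/(6·4) = 8/3 kN·m
Load 2 — applied couple M₀=11 kN·m at a=4/3 m (b=L-a=8/3):
  M_2 = R_Ax - M_A - M₀  [x>a] with R_A=11/3, M_A=0 = (11/3)·2 - 0 - 11 = -11/3 kN·m
Superposition: M = Σ M_i = -1 kN·m ≈ -1.000000 kN·m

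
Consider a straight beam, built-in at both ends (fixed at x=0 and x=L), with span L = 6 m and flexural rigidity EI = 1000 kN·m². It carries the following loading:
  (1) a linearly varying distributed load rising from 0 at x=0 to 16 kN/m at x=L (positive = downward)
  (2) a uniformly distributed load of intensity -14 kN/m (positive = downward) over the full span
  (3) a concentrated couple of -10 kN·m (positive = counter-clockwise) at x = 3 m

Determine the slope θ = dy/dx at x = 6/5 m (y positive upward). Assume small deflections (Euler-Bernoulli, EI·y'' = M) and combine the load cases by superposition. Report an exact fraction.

Load 1 — triangular load w₀=16 kN/m (0→w₀ over full span):
  θ_1 = -w₀(2x(L-x)(L-2x)(x+2L)+x²(L-x)²)/(120LEI) = -16·(2·(6/5)·(6-(6/5))·(6-2·(6/5))·((6/5)+2·6)+(6/5)²·(6-(6/5))²)/(120·6·1000) = -1008/78125 rad
Load 2 — uniform load w=-14 kN/m over full span:
  θ_2 = -wx(L-x)(L-2x)/(12EI) = -(-14)·(6/5)·(6-(6/5))·(6-2·(6/5))/(12·1000) = 378/15625 rad
Load 3 — applied couple M₀=-10 kN·m at a=3 m (b=L-a=3):
  θ_3 = (R_Ax²/2 - M_Ax)/EI  [x≤a] with R_A=-5/2, M_A=-5/2 = ((-5/2)·(6/5)²/2 - (-5/2)·(6/5))/1000 = 3/2500 rad
Superposition: θ = Σ θ_i = 3903/312500 rad ≈ 0.012490 rad

θ(6/5) = 3903/312500 rad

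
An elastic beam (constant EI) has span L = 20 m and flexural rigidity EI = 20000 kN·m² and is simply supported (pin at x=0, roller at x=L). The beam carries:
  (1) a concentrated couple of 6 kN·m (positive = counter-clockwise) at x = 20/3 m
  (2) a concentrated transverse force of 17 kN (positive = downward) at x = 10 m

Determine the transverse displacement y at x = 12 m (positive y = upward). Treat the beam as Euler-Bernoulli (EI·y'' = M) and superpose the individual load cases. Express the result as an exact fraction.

Load 1 — applied couple M₀=6 kN·m at a=20/3 m (b=L-a=40/3):
  y_1 = (M₀x³/(6L)-M₀(x-a)²/2+C₁x)/EI  [x>a] with C₁=M₀(3b²-L²)/(6L)=20/3 = (6·12³/(6·20)-6·(12-(20/3))²/2+(20/3)·12)/20000 = 38/9375 m
Load 2 — point force P=17 kN at a=10 m (b=L-a=10):
  y_2 = -Pa(L-x)(2Lx-a²-x²)/(6LEI)  [x>a] = -17·10·(20-12)·(2·20·12-10²-12²)/(6·20·20000) = -1003/7500 m
Superposition: y = Σ y_i = -1621/12500 m ≈ -0.129680 m

y(12) = -1621/12500 m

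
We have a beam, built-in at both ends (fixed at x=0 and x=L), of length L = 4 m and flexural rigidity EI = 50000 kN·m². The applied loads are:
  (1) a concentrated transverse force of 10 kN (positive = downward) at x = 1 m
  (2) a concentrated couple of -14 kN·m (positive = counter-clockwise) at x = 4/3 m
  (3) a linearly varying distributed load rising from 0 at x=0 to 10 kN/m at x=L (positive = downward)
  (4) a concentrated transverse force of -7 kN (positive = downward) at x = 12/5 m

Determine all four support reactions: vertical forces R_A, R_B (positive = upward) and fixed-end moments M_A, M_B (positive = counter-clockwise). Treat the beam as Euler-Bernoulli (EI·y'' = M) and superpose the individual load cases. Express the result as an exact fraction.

Load 1 — point force P=10 kN at a=1 m (b=L-a=3):
  R_A = Pb²(3a+b)/L³ = 10·3²·(3·1+3)/4³ = 135/16 kN
  M_A = Pab²/L² = 10·1·3²/4² = 45/8 kN·m
  R_B = Pa²(a+3b)/L³ = 10·1²·(1+3·3)/4³ = 25/16 kN
  M_B = -Pa²b/L² = -10·1²·3/4² = -15/8 kN·m
Load 2 — applied couple M₀=-14 kN·m at a=4/3 m (b=L-a=8/3):
  R_A = 6M₀ab/L³ = 6·(-14)·(4/3)·(8/3)/4³ = -14/3 kN
  M_A = M₀b(2a-b)/L² = (-14)·(8/3)·(2·(4/3)-(8/3))/4² = 0 kN·m
  R_B = -6M₀ab/L³ = -6·(-14)·(4/3)·(8/3)/4³ = 14/3 kN
  M_B = M₀a(2b-a)/L² = (-14)·(4/3)·(2·(8/3)-(4/3))/4² = -14/3 kN·m
Load 3 — triangular load w₀=10 kN/m (0→w₀ over full span):
  R_A = 3w₀L/20 = 3·10·4/20 = 6 kN
  M_A = w₀L²/30 = 10·4²/30 = 16/3 kN·m
  R_B = 7w₀L/20 = 7·10·4/20 = 14 kN
  M_B = -w₀L²/20 = -10·4²/20 = -8 kN·m
Load 4 — point force P=-7 kN at a=12/5 m (b=L-a=8/5):
  R_A = Pb²(3a+b)/L³ = (-7)·(8/5)²·(3·(12/5)+(8/5))/4³ = -308/125 kN
  M_A = Pab²/L² = (-7)·(12/5)·(8/5)²/4² = -336/125 kN·m
  R_B = Pa²(a+3b)/L³ = (-7)·(12/5)²·((12/5)+3·(8/5))/4³ = -567/125 kN
  M_B = -Pa²b/L² = -(-7)·(12/5)²·(8/5)/4² = 504/125 kN·m
Superposition: R_A = 43841/6000 kN, M_A = 24811/3000 kN·m, R_B = 94159/6000 kN, M_B = -31529/3000 kN·m

R_A = 43841/6000 kN, M_A = 24811/3000 kN·m, R_B = 94159/6000 kN, M_B = -31529/3000 kN·m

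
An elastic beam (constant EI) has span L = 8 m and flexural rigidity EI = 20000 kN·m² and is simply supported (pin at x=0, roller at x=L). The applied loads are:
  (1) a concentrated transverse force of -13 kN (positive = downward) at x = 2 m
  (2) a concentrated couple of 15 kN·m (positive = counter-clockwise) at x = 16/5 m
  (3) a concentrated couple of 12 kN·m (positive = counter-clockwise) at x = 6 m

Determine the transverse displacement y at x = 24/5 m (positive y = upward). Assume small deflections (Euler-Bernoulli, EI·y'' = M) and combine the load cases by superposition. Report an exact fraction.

Load 1 — point force P=-13 kN at a=2 m (b=L-a=6):
  y_1 = -Pa(L-x)(2Lx-a²-x²)/(6LEI)  [x>a] = -(-13)·2·(8-(24/5))·(2·8·(24/5)-2²-(24/5)²)/(6·8·20000) = 4043/937500 m
Load 2 — applied couple M₀=15 kN·m at a=16/5 m (b=L-a=24/5):
  y_2 = (M₀x³/(6L)-M₀(x-a)²/2+C₁x)/EI  [x>a] with C₁=M₀(3b²-L²)/(6L)=8/5 = (15·(24/5)³/(6·8)-15·((24/5)-(16/5))²/2+(8/5)·(24/5))/20000 = 18/15625 m
Load 3 — applied couple M₀=12 kN·m at a=6 m (b=L-a=2):
  y_3 = (M₀x³/(6L)+C₁x)/EI  [x≤a] with C₁=M₀(3b²-L²)/(6L)=-13 = (12·(24/5)³/(6·8)+(-13)·(24/5))/20000 = -543/312500 m
Superposition: y = Σ y_i = 1747/468750 m ≈ 0.003727 m

y(24/5) = 1747/468750 m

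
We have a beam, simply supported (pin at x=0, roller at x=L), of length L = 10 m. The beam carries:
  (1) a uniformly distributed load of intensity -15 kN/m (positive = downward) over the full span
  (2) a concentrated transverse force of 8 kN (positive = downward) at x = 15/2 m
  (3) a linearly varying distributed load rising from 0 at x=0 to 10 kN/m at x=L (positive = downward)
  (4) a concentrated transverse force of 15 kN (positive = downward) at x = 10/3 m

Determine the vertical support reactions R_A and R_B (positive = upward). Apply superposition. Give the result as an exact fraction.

R_A = -139/3 kN, R_B = -92/3 kN

Load 1 — uniform load w=-15 kN/m over full span:
  R_A = wL/2 = (-15)·10/2 = -75 kN
  R_B = wL/2 = (-15)·10/2 = -75 kN
Load 2 — point force P=8 kN at a=15/2 m (b=L-a=5/2):
  R_A = Pb/L = 8·(5/2)/10 = 2 kN
  R_B = Pa/L = 8·(15/2)/10 = 6 kN
Load 3 — triangular load w₀=10 kN/m (0→w₀ over full span):
  R_A = w₀L/6 = 10·10/6 = 50/3 kN
  R_B = w₀L/3 = 10·10/3 = 100/3 kN
Load 4 — point force P=15 kN at a=10/3 m (b=L-a=20/3):
  R_A = Pb/L = 15·(20/3)/10 = 10 kN
  R_B = Pa/L = 15·(10/3)/10 = 5 kN
Superposition: R_A = -139/3 kN, R_B = -92/3 kN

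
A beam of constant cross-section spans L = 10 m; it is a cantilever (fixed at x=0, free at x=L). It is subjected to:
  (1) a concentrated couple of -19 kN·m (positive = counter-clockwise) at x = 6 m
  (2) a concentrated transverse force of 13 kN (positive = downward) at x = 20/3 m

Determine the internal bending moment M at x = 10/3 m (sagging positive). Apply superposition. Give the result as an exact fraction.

Load 1 — applied couple M₀=-19 kN·m at a=6 m (b=L-a=4):
  M_1 = M₀  [x≤a] = (-19) = -19 kN·m
Load 2 — point force P=13 kN at a=20/3 m (b=L-a=10/3):
  M_2 = -P(a-x)  [x≤a] = -13·((20/3)-(10/3)) = -130/3 kN·m
Superposition: M = Σ M_i = -187/3 kN·m ≈ -62.333333 kN·m

M(10/3) = -187/3 kN·m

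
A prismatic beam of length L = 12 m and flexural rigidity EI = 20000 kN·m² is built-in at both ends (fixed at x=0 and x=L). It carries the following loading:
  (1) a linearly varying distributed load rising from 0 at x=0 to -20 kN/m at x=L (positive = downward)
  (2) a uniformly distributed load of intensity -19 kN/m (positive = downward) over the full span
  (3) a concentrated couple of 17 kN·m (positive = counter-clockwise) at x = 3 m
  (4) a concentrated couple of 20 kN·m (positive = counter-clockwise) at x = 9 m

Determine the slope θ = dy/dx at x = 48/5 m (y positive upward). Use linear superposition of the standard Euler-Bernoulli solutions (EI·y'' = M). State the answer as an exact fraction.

Load 1 — triangular load w₀=-20 kN/m (0→w₀ over full span):
  θ_1 = -w₀(2x(L-x)(L-2x)(x+2L)+x²(L-x)²)/(120LEI) = -(-20)·(2·(48/5)·(12-(48/5))·(12-2·(48/5))·((48/5)+2·12)+(48/5)²·(12-(48/5))²)/(120·12·20000) = -576/78125 rad
Load 2 — uniform load w=-19 kN/m over full span:
  θ_2 = -wx(L-x)(L-2x)/(12EI) = -(-19)·(48/5)·(12-(48/5))·(12-2·(48/5))/(12·20000) = -1026/78125 rad
Load 3 — applied couple M₀=17 kN·m at a=3 m (b=L-a=9):
  θ_3 = (R_Ax²/2 - M_Ax - M₀(x-a))/EI  [x>a] with R_A=51/32, M_A=-51/16 = ((51/32)·(48/5)²/2 - (-51/16)·(48/5) - 17·((48/5)-3))/20000 = -51/125000 rad
Load 4 — applied couple M₀=20 kN·m at a=9 m (b=L-a=3):
  θ_4 = (R_Ax²/2 - M_Ax - M₀(x-a))/EI  [x>a] with R_A=15/8, M_A=25/4 = ((15/8)·(48/5)²/2 - (25/4)·(48/5) - 20·((48/5)-9))/20000 = 9/12500 rad
Superposition: θ = Σ θ_i = -12621/625000 rad ≈ -0.020194 rad

θ(48/5) = -12621/625000 rad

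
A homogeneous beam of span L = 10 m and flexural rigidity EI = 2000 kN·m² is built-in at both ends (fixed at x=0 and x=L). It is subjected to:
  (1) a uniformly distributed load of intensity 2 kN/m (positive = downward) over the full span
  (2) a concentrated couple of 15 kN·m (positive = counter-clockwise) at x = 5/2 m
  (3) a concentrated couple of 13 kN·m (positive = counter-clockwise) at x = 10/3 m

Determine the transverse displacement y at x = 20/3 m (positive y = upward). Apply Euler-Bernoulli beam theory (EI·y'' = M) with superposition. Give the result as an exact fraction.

Load 1 — uniform load w=2 kN/m over full span:
  y_1 = -wx²(L-x)²/(24EI) = -2·(20/3)²·(10-(20/3))²/(24·2000) = -5/243 m
Load 2 — applied couple M₀=15 kN·m at a=5/2 m (b=L-a=15/2):
  y_2 = (R_Ax³/6 - M_Ax²/2 - M₀(x-a)²/2)/EI  [x>a] with R_A=27/16, M_A=-45/16 = ((27/16)·(20/3)³/6 - (-45/16)·(20/3)²/2 - 15·((20/3)-(5/2))²/2)/2000 = 1/128 m
Load 3 — applied couple M₀=13 kN·m at a=10/3 m (b=L-a=20/3):
  y_3 = (R_Ax³/6 - M_Ax²/2 - M₀(x-a)²/2)/EI  [x>a] with R_A=26/15, M_A=0 = ((26/15)·(20/3)³/6 - 0·(20/3)²/2 - 13·((20/3)-(10/3))²/2)/2000 = 13/1944 m
Superposition: y = Σ y_i = -7/1152 m ≈ -0.006076 m

y(20/3) = -7/1152 m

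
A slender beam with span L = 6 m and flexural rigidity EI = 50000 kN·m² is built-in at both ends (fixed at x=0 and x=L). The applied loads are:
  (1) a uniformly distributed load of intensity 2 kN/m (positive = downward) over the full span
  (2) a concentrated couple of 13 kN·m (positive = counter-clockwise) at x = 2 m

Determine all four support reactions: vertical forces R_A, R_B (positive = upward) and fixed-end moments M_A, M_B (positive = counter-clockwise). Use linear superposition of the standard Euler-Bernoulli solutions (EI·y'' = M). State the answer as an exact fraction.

Load 1 — uniform load w=2 kN/m over full span:
  R_A = wL/2 = 2·6/2 = 6 kN
  M_A = wL²/12 = 2·6²/12 = 6 kN·m
  R_B = wL/2 = 2·6/2 = 6 kN
  M_B = -wL²/12 = -2·6²/12 = -6 kN·m
Load 2 — applied couple M₀=13 kN·m at a=2 m (b=L-a=4):
  R_A = 6M₀ab/L³ = 6·13·2·4/6³ = 26/9 kN
  M_A = M₀b(2a-b)/L² = 13·4·(2·2-4)/6² = 0 kN·m
  R_B = -6M₀ab/L³ = -6·13·2·4/6³ = -26/9 kN
  M_B = M₀a(2b-a)/L² = 13·2·(2·4-2)/6² = 13/3 kN·m
Superposition: R_A = 80/9 kN, M_A = 6 kN·m, R_B = 28/9 kN, M_B = -5/3 kN·m

R_A = 80/9 kN, M_A = 6 kN·m, R_B = 28/9 kN, M_B = -5/3 kN·m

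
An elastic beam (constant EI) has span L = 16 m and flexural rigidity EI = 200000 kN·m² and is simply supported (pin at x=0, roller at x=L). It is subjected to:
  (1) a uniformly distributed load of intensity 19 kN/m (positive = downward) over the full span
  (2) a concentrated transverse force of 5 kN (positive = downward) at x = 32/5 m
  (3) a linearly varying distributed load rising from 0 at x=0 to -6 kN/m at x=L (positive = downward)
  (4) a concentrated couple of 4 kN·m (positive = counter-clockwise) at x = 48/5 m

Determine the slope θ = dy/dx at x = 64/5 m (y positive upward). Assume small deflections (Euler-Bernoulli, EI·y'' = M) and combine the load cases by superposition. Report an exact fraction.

Load 1 — uniform load w=19 kN/m over full span:
  θ_1 = -w(L³-6Lx²+4x³)/(24EI) = -19·(16³-6·16·(64/5)²+4·(64/5)³)/(24·200000) = 5016/390625 rad
Load 2 — point force P=5 kN at a=32/5 m (b=L-a=48/5):
  θ_2 = -Pa(2L²-6Lx+3x²+a²)/(6LEI)  [x>a] = -5·(32/5)·(2·16²-6·16·(64/5)+3·(64/5)²+(32/5)²)/(6·16·200000) = 24/78125 rad
Load 3 — triangular load w₀=-6 kN/m (0→w₀ over full span):
  θ_3 = -w₀(7L⁴-30L²x²+15x⁴)/(360LEI) = -(-6)·(7·16⁴-30·16²·(64/5)²+15·(64/5)⁴)/(360·16·200000) = -12112/5859375 rad
Load 4 — applied couple M₀=4 kN·m at a=48/5 m (b=L-a=32/5):
  θ_4 = (M₀x²/(2L)-M₀(x-a)+C₁)/EI  [x>a] with C₁=M₀(3b²-L²)/(6L)=-416/75 = (4·(64/5)²/(2·16)-4·((64/5)-(48/5))+(-416/75))/200000 = 1/93750 rad
Superposition: θ = Σ θ_i = 43327/3906250 rad ≈ 0.011092 rad

θ(64/5) = 43327/3906250 rad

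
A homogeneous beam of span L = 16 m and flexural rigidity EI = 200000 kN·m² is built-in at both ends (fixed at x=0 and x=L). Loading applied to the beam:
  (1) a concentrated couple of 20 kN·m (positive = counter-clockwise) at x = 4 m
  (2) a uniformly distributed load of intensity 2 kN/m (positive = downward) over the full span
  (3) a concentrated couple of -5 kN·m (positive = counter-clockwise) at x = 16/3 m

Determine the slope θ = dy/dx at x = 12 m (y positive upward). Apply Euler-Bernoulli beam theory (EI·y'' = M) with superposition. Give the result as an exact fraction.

Load 1 — applied couple M₀=20 kN·m at a=4 m (b=L-a=12):
  θ_1 = (R_Ax²/2 - M_Ax - M₀(x-a))/EI  [x>a] with R_A=45/32, M_A=-15/4 = ((45/32)·12²/2 - (-15/4)·12 - 20·(12-4))/200000 = -11/160000 rad
Load 2 — uniform load w=2 kN/m over full span:
  θ_2 = -wx(L-x)(L-2x)/(12EI) = -2·12·(16-12)·(16-2·12)/(12·200000) = 1/3125 rad
Load 3 — applied couple M₀=-5 kN·m at a=16/3 m (b=L-a=32/3):
  θ_3 = (R_Ax²/2 - M_Ax - M₀(x-a))/EI  [x>a] with R_A=-5/12, M_A=0 = ((-5/12)·12²/2 - 0·12 - (-5)·(12-(16/3)))/200000 = 1/60000 rad
Superposition: θ = Σ θ_i = 643/2400000 rad ≈ 0.000268 rad

θ(12) = 643/2400000 rad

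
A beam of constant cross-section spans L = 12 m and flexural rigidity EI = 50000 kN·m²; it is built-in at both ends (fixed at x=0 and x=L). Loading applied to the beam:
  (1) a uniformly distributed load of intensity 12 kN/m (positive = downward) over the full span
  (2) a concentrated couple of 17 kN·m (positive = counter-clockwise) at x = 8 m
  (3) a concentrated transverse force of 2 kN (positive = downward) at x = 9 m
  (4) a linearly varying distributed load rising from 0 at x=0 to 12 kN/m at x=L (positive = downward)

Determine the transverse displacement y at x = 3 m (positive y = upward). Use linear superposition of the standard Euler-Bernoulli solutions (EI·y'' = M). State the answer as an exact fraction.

y(3) = -87869/8000000 m

Load 1 — uniform load w=12 kN/m over full span:
  y_1 = -wx²(L-x)²/(24EI) = -12·3²·(12-3)²/(24·50000) = -729/100000 m
Load 2 — applied couple M₀=17 kN·m at a=8 m (b=L-a=4):
  y_2 = (R_Ax³/6 - M_Ax²/2)/EI  [x≤a] with R_A=17/9, M_A=17/3 = ((17/9)·3³/6 - (17/3)·3²/2)/50000 = -17/50000 m
Load 3 — point force P=2 kN at a=9 m (b=L-a=3):
  y_3 = -Pb²x²(3aL-(3a+b)x)/(6L³EI)  [x≤a] = -2·3²·3²·(3·9·12-(3·9+3)·3)/(6·12³·50000) = -117/1600000 m
Load 4 — triangular load w₀=12 kN/m (0→w₀ over full span):
  y_4 = -w₀x²(L-x)²(x+2L)/(120LEI) = -12·3²·(12-3)²·(3+2·12)/(120·12·50000) = -6561/2000000 m
Superposition: y = Σ y_i = -87869/8000000 m ≈ -0.010984 m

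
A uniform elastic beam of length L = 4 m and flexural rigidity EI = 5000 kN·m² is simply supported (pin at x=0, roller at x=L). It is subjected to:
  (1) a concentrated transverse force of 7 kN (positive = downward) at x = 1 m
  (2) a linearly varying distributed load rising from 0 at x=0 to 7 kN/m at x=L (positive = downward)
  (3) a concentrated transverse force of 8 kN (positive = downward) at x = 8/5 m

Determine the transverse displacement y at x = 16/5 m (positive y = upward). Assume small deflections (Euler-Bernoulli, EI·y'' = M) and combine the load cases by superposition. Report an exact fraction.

Load 1 — point force P=7 kN at a=1 m (b=L-a=3):
  y_1 = -Pa(L-x)(2Lx-a²-x²)/(6LEI)  [x>a] = -7·1·(4-(16/5))·(2·4·(16/5)-1²-(16/5)²)/(6·4·5000) = -2513/3750000 m
Load 2 — triangular load w₀=7 kN/m (0→w₀ over full span):
  y_2 = -w₀x(7L⁴-10L²x²+3x⁴)/(360LEI) = -7·(16/5)·(7·4⁴-10·4²·(16/5)²+3·(16/5)⁴)/(360·4·5000) = -14224/9765625 m
Load 3 — point force P=8 kN at a=8/5 m (b=L-a=12/5):
  y_3 = -Pa(L-x)(2Lx-a²-x²)/(6LEI)  [x>a] = -8·(8/5)·(4-(16/5))·(2·4·(16/5)-(8/5)²-(16/5)²)/(6·4·5000) = -256/234375 m
Superposition: y = Σ y_i = -502959/156250000 m ≈ -0.003219 m

y(16/5) = -502959/156250000 m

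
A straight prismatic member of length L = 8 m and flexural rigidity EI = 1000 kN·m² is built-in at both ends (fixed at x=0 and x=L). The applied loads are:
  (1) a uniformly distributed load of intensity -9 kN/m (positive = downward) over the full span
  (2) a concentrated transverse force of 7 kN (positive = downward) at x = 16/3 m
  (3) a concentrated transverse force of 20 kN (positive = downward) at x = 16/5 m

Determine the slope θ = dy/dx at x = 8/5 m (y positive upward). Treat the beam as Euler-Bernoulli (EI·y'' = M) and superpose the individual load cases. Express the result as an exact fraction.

θ(8/5) = 25892/2109375 rad

Load 1 — uniform load w=-9 kN/m over full span:
  θ_1 = -wx(L-x)(L-2x)/(12EI) = -(-9)·(8/5)·(8-(8/5))·(8-2·(8/5))/(12·1000) = 576/15625 rad
Load 2 — point force P=7 kN at a=16/3 m (b=L-a=8/3):
  θ_2 = -Pb²x(2aL-(3a+b)x)/(2L³EI)  [x≤a] = -7·(8/3)²·(8/5)·(2·(16/3)·8-(3·(16/3)+(8/3))·(8/5))/(2·8³·1000) = -364/84375 rad
Load 3 — point force P=20 kN at a=16/5 m (b=L-a=24/5):
  θ_3 = -Pb²x(2aL-(3a+b)x)/(2L³EI)  [x≤a] = -20·(24/5)²·(8/5)·(2·(16/5)·8-(3·(16/5)+(24/5))·(8/5))/(2·8³·1000) = -1584/78125 rad
Superposition: θ = Σ θ_i = 25892/2109375 rad ≈ 0.012275 rad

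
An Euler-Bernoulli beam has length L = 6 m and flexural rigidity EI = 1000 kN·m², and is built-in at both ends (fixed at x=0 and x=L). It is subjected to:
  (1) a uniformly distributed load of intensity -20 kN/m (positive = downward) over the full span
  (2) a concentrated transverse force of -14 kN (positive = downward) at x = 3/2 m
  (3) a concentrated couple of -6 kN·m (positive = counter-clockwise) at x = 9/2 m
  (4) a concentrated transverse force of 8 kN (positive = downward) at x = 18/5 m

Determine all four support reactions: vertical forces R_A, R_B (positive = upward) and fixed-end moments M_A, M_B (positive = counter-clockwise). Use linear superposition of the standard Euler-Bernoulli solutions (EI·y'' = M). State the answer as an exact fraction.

R_A = -140243/2000 kN, M_A = -138159/2000 kN·m, R_B = -111757/2000 kN, M_B = 116301/2000 kN·m

Load 1 — uniform load w=-20 kN/m over full span:
  R_A = wL/2 = (-20)·6/2 = -60 kN
  M_A = wL²/12 = (-20)·6²/12 = -60 kN·m
  R_B = wL/2 = (-20)·6/2 = -60 kN
  M_B = -wL²/12 = -(-20)·6²/12 = 60 kN·m
Load 2 — point force P=-14 kN at a=3/2 m (b=L-a=9/2):
  R_A = Pb²(3a+b)/L³ = (-14)·(9/2)²·(3·(3/2)+(9/2))/6³ = -189/16 kN
  M_A = Pab²/L² = (-14)·(3/2)·(9/2)²/6² = -189/16 kN·m
  R_B = Pa²(a+3b)/L³ = (-14)·(3/2)²·((3/2)+3·(9/2))/6³ = -35/16 kN
  M_B = -Pa²b/L² = -(-14)·(3/2)²·(9/2)/6² = 63/16 kN·m
Load 3 — applied couple M₀=-6 kN·m at a=9/2 m (b=L-a=3/2):
  R_A = 6M₀ab/L³ = 6·(-6)·(9/2)·(3/2)/6³ = -9/8 kN
  M_A = M₀b(2a-b)/L² = (-6)·(3/2)·(2·(9/2)-(3/2))/6² = -15/8 kN·m
  R_B = -6M₀ab/L³ = -6·(-6)·(9/2)·(3/2)/6³ = 9/8 kN
  M_B = M₀a(2b-a)/L² = (-6)·(9/2)·(2·(3/2)-(9/2))/6² = 9/8 kN·m
Load 4 — point force P=8 kN at a=18/5 m (b=L-a=12/5):
  R_A = Pb²(3a+b)/L³ = 8·(12/5)²·(3·(18/5)+(12/5))/6³ = 352/125 kN
  M_A = Pab²/L² = 8·(18/5)·(12/5)²/6² = 576/125 kN·m
  R_B = Pa²(a+3b)/L³ = 8·(18/5)²·((18/5)+3·(12/5))/6³ = 648/125 kN
  M_B = -Pa²b/L² = -8·(18/5)²·(12/5)/6² = -864/125 kN·m
Superposition: R_A = -140243/2000 kN, M_A = -138159/2000 kN·m, R_B = -111757/2000 kN, M_B = 116301/2000 kN·m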